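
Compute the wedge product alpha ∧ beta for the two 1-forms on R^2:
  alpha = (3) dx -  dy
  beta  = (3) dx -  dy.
alpha ∧ beta = 0

Distribute the wedge, using dx_i ∧ dx_j = -dx_j ∧ dx_i and dx_i ∧ dx_i = 0. For each pair (i, j) with i < j, the coefficient of dx_i ∧ dx_j in alpha ∧ beta is (alpha_i * beta_j - alpha_j * beta_i). Collecting: alpha ∧ beta = 0.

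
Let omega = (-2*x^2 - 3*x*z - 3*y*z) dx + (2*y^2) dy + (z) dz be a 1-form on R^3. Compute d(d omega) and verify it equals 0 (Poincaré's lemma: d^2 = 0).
d(d omega) = 0

Step 1: d omega = sum_{i<j} (∂f_j/∂x_i - ∂f_i/∂x_j) dx_i ∧ dx_j:
  coeff of dx ∧ dy: 3*z
  coeff of dx ∧ dz: 3*x + 3*y
  coeff of dy ∧ dz: 0
Step 2: Apply d again to each 2-form coefficient. The only possible 3-form in R^3 is dx ∧ dy ∧ dz, with coefficient
  ∂(coeff of dy∧dz)/∂x - ∂(coeff of dx∧dz)/∂y + ∂(coeff of dx∧dy)/∂z
  = ∂/∂x (0) - ∂/∂y (3*x + 3*y) + ∂/∂z (3*z).
Each of these terms simplifies to sums of mixed partials that cancel in pairs. The result is 0 (by equality of mixed partials for smooth functions — Schwarz / Clairaut).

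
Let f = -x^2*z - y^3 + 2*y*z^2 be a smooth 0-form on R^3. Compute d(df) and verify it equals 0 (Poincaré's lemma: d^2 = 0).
d(df) = 0

Step 1: df = sum_i (∂f/∂x_i) dx_i = (-2*x*z) dx + (-3*y^2 + 2*z^2) dy + (-x^2 + 4*y*z) dz.
Step 2: Apply d again. Using the 1-form formula, the coefficient of dx ∧ dy in d(df) is ∂^2 f/∂x ∂y - ∂^2 f/∂y ∂x = (0) - (0) = 0 (equality of mixed partials for smooth f).
Similarly for dx ∧ dz and dy ∧ dz — all coefficients vanish. So d(df) = 0.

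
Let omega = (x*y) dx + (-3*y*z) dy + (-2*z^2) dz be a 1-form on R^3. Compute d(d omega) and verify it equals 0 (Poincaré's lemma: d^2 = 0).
d(d omega) = 0

Step 1: d omega = sum_{i<j} (∂f_j/∂x_i - ∂f_i/∂x_j) dx_i ∧ dx_j:
  coeff of dx ∧ dy: -x
  coeff of dx ∧ dz: 0
  coeff of dy ∧ dz: 3*y
Step 2: Apply d again to each 2-form coefficient. The only possible 3-form in R^3 is dx ∧ dy ∧ dz, with coefficient
  ∂(coeff of dy∧dz)/∂x - ∂(coeff of dx∧dz)/∂y + ∂(coeff of dx∧dy)/∂z
  = ∂/∂x (3*y) - ∂/∂y (0) + ∂/∂z (-x).
Each of these terms simplifies to sums of mixed partials that cancel in pairs. The result is 0 (by equality of mixed partials for smooth functions — Schwarz / Clairaut).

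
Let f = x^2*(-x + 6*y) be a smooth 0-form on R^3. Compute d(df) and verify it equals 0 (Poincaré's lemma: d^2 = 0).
d(df) = 0

Step 1: df = sum_i (∂f/∂x_i) dx_i = (3*x*(-x + 4*y)) dx + (6*x^2) dy + (0) dz.
Step 2: Apply d again. Using the 1-form formula, the coefficient of dx ∧ dy in d(df) is ∂^2 f/∂x ∂y - ∂^2 f/∂y ∂x = (12*x) - (12*x) = 0 (equality of mixed partials for smooth f).
Similarly for dx ∧ dz and dy ∧ dz — all coefficients vanish. So d(df) = 0.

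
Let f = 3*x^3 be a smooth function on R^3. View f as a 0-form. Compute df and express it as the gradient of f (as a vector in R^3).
df = (9*x^2) dx + (0) dy + (0) dz; grad f = (9*x^2, 0, 0)

For a 0-form f, d f = (∂f/∂x) dx + (∂f/∂y) dy + (∂f/∂z) dz. The components of the vector representation are exactly the entries of grad f in Cartesian coordinates:
  ∂f/∂x = 9*x^2
  ∂f/∂y = 0
  ∂f/∂z = 0.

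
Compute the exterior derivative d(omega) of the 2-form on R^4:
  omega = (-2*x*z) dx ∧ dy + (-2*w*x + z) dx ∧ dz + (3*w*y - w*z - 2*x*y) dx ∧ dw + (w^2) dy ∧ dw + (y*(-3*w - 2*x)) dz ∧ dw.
d(omega) = (-2*x) dx ∧ dy ∧ dz + (w - 2*x - 2*y) dx ∧ dz ∧ dw + (-3*w + 2*x) dx ∧ dy ∧ dw + (-3*w - 2*x) dy ∧ dz ∧ dw

For a 2-form omega = sum_{i<j} g_{ij} dx_i ∧ dx_j, the exterior derivative is
  d(omega) = sum_{i<j} d(g_{ij}) ∧ dx_i ∧ dx_j = sum_{i<j, k} (∂g_{ij}/∂x_k) dx_k ∧ dx_i ∧ dx_j.
Expand each term, using dx_k ∧ dx_i ∧ dx_j = sgn(permutation) dx_{(a)} ∧ dx_{(b)} ∧ dx_{(c)} with (a < b < c) sorted:
  d(-2*x*z) includes (∂/∂z)(-2*x*z) dz = (-2*x) dz, which multiplied by dx ∧ dy gives (-2*x) dx ∧ dy ∧ dz
  d(-2*w*x + z) includes (∂/∂w)(-2*w*x + z) dw = (-2*x) dw, which multiplied by dx ∧ dz gives (-2*x) dx ∧ dz ∧ dw
  d(3*w*y - w*z - 2*x*y) includes (∂/∂y)(3*w*y - w*z - 2*x*y) dy = (3*w - 2*x) dy, which multiplied by dx ∧ dw gives (-3*w + 2*x) dx ∧ dy ∧ dw
  d(3*w*y - w*z - 2*x*y) includes (∂/∂z)(3*w*y - w*z - 2*x*y) dz = (-w) dz, which multiplied by dx ∧ dw gives (w) dx ∧ dz ∧ dw
  d(y*(-3*w - 2*x)) includes (∂/∂x)(y*(-3*w - 2*x)) dx = (-2*y) dx, which multiplied by dz ∧ dw gives (-2*y) dx ∧ dz ∧ dw
  d(y*(-3*w - 2*x)) includes (∂/∂y)(y*(-3*w - 2*x)) dy = (-3*w - 2*x) dy, which multiplied by dz ∧ dw gives (-3*w - 2*x) dy ∧ dz ∧ dw
Collecting like 3-forms: d(omega) = (-2*x) dx ∧ dy ∧ dz + (w - 2*x - 2*y) dx ∧ dz ∧ dw + (-3*w + 2*x) dx ∧ dy ∧ dw + (-3*w - 2*x) dy ∧ dz ∧ dw.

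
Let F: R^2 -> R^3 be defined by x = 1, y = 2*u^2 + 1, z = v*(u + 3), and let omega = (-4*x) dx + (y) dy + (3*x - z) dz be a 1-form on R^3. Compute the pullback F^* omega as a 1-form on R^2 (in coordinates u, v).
F^* omega = (8*u^3 - u*v^2 + 4*u - 3*v^2 + 3*v) du + (-u^2*v - 6*u*v + 3*u - 9*v + 9) dv

Using F^*(f dg) = (f ∘ F) d(g ∘ F), substitute each coordinate x_i by F_i(u, v) in f_i, and replace dx_i by d F_i = (∂F_i/∂u) du + (∂F_i/∂v) dv.
  For the x component: f_1(F) = -4; d F_1 = (0) du + (0) dv
  For the y component: f_2(F) = 2*u^2 + 1; d F_2 = (4*u) du + (0) dv
  For the z component: f_3(F) = -u*v - 3*v + 3; d F_3 = (v) du + (u + 3) dv
Combining and collecting du, dv coefficients:
  coeff of du: 8*u^3 - u*v^2 + 4*u - 3*v^2 + 3*v
  coeff of dv: -u^2*v - 6*u*v + 3*u - 9*v + 9
F^* omega = (8*u^3 - u*v^2 + 4*u - 3*v^2 + 3*v) du + (-u^2*v - 6*u*v + 3*u - 9*v + 9) dv.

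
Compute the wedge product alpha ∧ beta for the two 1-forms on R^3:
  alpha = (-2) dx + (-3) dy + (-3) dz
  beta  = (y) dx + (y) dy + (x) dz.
alpha ∧ beta = (y) dx ∧ dy + (-2*x + 3*y) dx ∧ dz + (-3*x + 3*y) dy ∧ dz

Distribute the wedge, using dx_i ∧ dx_j = -dx_j ∧ dx_i and dx_i ∧ dx_i = 0. For each pair (i, j) with i < j, the coefficient of dx_i ∧ dx_j in alpha ∧ beta is (alpha_i * beta_j - alpha_j * beta_i). Collecting: alpha ∧ beta = (y) dx ∧ dy + (-2*x + 3*y) dx ∧ dz + (-3*x + 3*y) dy ∧ dz.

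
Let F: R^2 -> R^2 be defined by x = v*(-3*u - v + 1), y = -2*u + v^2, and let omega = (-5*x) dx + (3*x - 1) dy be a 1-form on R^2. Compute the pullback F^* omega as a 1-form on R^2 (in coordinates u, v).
F^* omega = (-45*u*v^2 + 18*u*v - 15*v^3 + 21*v^2 - 6*v + 2) du + (v*(-45*u^2 - 63*u*v + 30*u - 16*v^2 + 21*v - 7)) dv

Using F^*(f dg) = (f ∘ F) d(g ∘ F), substitute each coordinate x_i by F_i(u, v) in f_i, and replace dx_i by d F_i = (∂F_i/∂u) du + (∂F_i/∂v) dv.
  For the x component: f_1(F) = 5*v*(3*u + v - 1); d F_1 = (-3*v) du + (-3*u - 2*v + 1) dv
  For the y component: f_2(F) = -9*u*v - 3*v^2 + 3*v - 1; d F_2 = (-2) du + (2*v) dv
Combining and collecting du, dv coefficients:
  coeff of du: -45*u*v^2 + 18*u*v - 15*v^3 + 21*v^2 - 6*v + 2
  coeff of dv: v*(-45*u^2 - 63*u*v + 30*u - 16*v^2 + 21*v - 7)
F^* omega = (-45*u*v^2 + 18*u*v - 15*v^3 + 21*v^2 - 6*v + 2) du + (v*(-45*u^2 - 63*u*v + 30*u - 16*v^2 + 21*v - 7)) dv.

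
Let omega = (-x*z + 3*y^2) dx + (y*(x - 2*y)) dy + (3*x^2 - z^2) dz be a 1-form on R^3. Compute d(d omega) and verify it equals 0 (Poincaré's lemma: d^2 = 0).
d(d omega) = 0

Step 1: d omega = sum_{i<j} (∂f_j/∂x_i - ∂f_i/∂x_j) dx_i ∧ dx_j:
  coeff of dx ∧ dy: -5*y
  coeff of dx ∧ dz: 7*x
  coeff of dy ∧ dz: 0
Step 2: Apply d again to each 2-form coefficient. The only possible 3-form in R^3 is dx ∧ dy ∧ dz, with coefficient
  ∂(coeff of dy∧dz)/∂x - ∂(coeff of dx∧dz)/∂y + ∂(coeff of dx∧dy)/∂z
  = ∂/∂x (0) - ∂/∂y (7*x) + ∂/∂z (-5*y).
Each of these terms simplifies to sums of mixed partials that cancel in pairs. The result is 0 (by equality of mixed partials for smooth functions — Schwarz / Clairaut).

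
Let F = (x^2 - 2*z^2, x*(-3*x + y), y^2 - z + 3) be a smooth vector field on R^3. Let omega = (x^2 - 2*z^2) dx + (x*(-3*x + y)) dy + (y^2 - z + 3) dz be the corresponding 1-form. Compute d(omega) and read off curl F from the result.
d(omega) = (2*y) dy ∧ dz + (-4*z) dz ∧ dx + (-6*x + y) dx ∧ dy; curl F = (2*y, -4*z, -6*x + y)

d omega = sum_{i<j} (∂f_j/∂x_i - ∂f_i/∂x_j) dx_i ∧ dx_j. Under the identification (dy ∧ dz, dz ∧ dx, dx ∧ dy) ↔ (e_x, e_y, e_z), the coefficients are exactly the components of curl F. Compute:
  ∂R/∂y - ∂Q/∂z = (2*y) - (0) = 2*y
  ∂P/∂z - ∂R/∂x = (-4*z) - (0) = -4*z
  ∂Q/∂x - ∂P/∂y = (-6*x + y) - (0) = -6*x + y.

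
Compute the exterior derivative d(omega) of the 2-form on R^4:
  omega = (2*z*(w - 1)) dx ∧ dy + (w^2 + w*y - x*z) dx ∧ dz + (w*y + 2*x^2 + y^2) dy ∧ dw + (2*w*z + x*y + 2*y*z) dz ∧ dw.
d(omega) = (w - 2) dx ∧ dy ∧ dz + (4*x + 2*z) dx ∧ dy ∧ dw + (2*w + 2*y) dx ∧ dz ∧ dw + (x + 2*z) dy ∧ dz ∧ dw

For a 2-form omega = sum_{i<j} g_{ij} dx_i ∧ dx_j, the exterior derivative is
  d(omega) = sum_{i<j} d(g_{ij}) ∧ dx_i ∧ dx_j = sum_{i<j, k} (∂g_{ij}/∂x_k) dx_k ∧ dx_i ∧ dx_j.
Expand each term, using dx_k ∧ dx_i ∧ dx_j = sgn(permutation) dx_{(a)} ∧ dx_{(b)} ∧ dx_{(c)} with (a < b < c) sorted:
  d(2*z*(w - 1)) includes (∂/∂z)(2*z*(w - 1)) dz = (2*w - 2) dz, which multiplied by dx ∧ dy gives (2*w - 2) dx ∧ dy ∧ dz
  d(2*z*(w - 1)) includes (∂/∂w)(2*z*(w - 1)) dw = (2*z) dw, which multiplied by dx ∧ dy gives (2*z) dx ∧ dy ∧ dw
  d(w^2 + w*y - x*z) includes (∂/∂y)(w^2 + w*y - x*z) dy = (w) dy, which multiplied by dx ∧ dz gives (-w) dx ∧ dy ∧ dz
  d(w^2 + w*y - x*z) includes (∂/∂w)(w^2 + w*y - x*z) dw = (2*w + y) dw, which multiplied by dx ∧ dz gives (2*w + y) dx ∧ dz ∧ dw
  d(w*y + 2*x^2 + y^2) includes (∂/∂x)(w*y + 2*x^2 + y^2) dx = (4*x) dx, which multiplied by dy ∧ dw gives (4*x) dx ∧ dy ∧ dw
  d(2*w*z + x*y + 2*y*z) includes (∂/∂x)(2*w*z + x*y + 2*y*z) dx = (y) dx, which multiplied by dz ∧ dw gives (y) dx ∧ dz ∧ dw
  d(2*w*z + x*y + 2*y*z) includes (∂/∂y)(2*w*z + x*y + 2*y*z) dy = (x + 2*z) dy, which multiplied by dz ∧ dw gives (x + 2*z) dy ∧ dz ∧ dw
Collecting like 3-forms: d(omega) = (w - 2) dx ∧ dy ∧ dz + (4*x + 2*z) dx ∧ dy ∧ dw + (2*w + 2*y) dx ∧ dz ∧ dw + (x + 2*z) dy ∧ dz ∧ dw.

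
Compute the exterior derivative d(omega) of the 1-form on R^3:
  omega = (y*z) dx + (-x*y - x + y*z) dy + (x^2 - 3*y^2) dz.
d(omega) = (-y - z - 1) dx ∧ dy + (2*x - y) dx ∧ dz + (-7*y) dy ∧ dz

For a 1-form omega = sum_i f_i dx_i, the exterior derivative is
  d(omega) = sum_{i < j} (∂f_j/∂x_i - ∂f_i/∂x_j) dx_i ∧ dx_j.
  coefficient of dx ∧ dy: ∂f_2/∂x - ∂f_1/∂y = ∂(-x*y - x + y*z)/∂x - ∂(y*z)/∂y = -y - z - 1
  coefficient of dx ∧ dz: ∂f_3/∂x - ∂f_1/∂z = ∂(x^2 - 3*y^2)/∂x - ∂(y*z)/∂z = 2*x - y
  coefficient of dy ∧ dz: ∂f_3/∂y - ∂f_2/∂z = ∂(x^2 - 3*y^2)/∂y - ∂(-x*y - x + y*z)/∂z = -7*y
Assembling: d(omega) = (-y - z - 1) dx ∧ dy + (2*x - y) dx ∧ dz + (-7*y) dy ∧ dz.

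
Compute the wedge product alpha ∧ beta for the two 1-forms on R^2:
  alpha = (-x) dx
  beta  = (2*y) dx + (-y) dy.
alpha ∧ beta = (x*y) dx ∧ dy

Distribute the wedge, using dx_i ∧ dx_j = -dx_j ∧ dx_i and dx_i ∧ dx_i = 0. For each pair (i, j) with i < j, the coefficient of dx_i ∧ dx_j in alpha ∧ beta is (alpha_i * beta_j - alpha_j * beta_i). Collecting: alpha ∧ beta = (x*y) dx ∧ dy.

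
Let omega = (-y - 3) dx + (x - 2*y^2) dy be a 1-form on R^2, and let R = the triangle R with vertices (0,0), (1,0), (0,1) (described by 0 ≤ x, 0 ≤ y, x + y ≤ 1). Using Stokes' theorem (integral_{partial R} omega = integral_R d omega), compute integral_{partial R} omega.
integral_(partial R) omega = 1

Stokes: integral_partial_R omega = integral_R d omega with d omega = (∂Q/∂x - ∂P/∂y) dx ∧ dy.
  ∂Q/∂x = 1
  ∂P/∂y = -1
  integrand = ∂Q/∂x - ∂P/∂y = 2.
Integrating over R: integral_0^1 integral_0^{1-x} (2) dy dx = 1.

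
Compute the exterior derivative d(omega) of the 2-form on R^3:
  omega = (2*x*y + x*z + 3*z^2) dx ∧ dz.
d(omega) = (-2*x) dx ∧ dy ∧ dz

For a 2-form omega = sum_{i<j} g_{ij} dx_i ∧ dx_j, the exterior derivative is
  d(omega) = sum_{i<j} d(g_{ij}) ∧ dx_i ∧ dx_j = sum_{i<j, k} (∂g_{ij}/∂x_k) dx_k ∧ dx_i ∧ dx_j.
Expand each term, using dx_k ∧ dx_i ∧ dx_j = sgn(permutation) dx_{(a)} ∧ dx_{(b)} ∧ dx_{(c)} with (a < b < c) sorted:
  d(2*x*y + x*z + 3*z^2) includes (∂/∂y)(2*x*y + x*z + 3*z^2) dy = (2*x) dy, which multiplied by dx ∧ dz gives (-2*x) dx ∧ dy ∧ dz
Collecting like 3-forms: d(omega) = (-2*x) dx ∧ dy ∧ dz.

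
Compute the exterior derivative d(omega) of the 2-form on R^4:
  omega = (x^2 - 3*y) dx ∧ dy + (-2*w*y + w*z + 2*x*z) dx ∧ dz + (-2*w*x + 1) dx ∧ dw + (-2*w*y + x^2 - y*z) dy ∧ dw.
d(omega) = (2*w) dx ∧ dy ∧ dz + (-2*y + z) dx ∧ dz ∧ dw + (2*x) dx ∧ dy ∧ dw + (y) dy ∧ dz ∧ dw

For a 2-form omega = sum_{i<j} g_{ij} dx_i ∧ dx_j, the exterior derivative is
  d(omega) = sum_{i<j} d(g_{ij}) ∧ dx_i ∧ dx_j = sum_{i<j, k} (∂g_{ij}/∂x_k) dx_k ∧ dx_i ∧ dx_j.
Expand each term, using dx_k ∧ dx_i ∧ dx_j = sgn(permutation) dx_{(a)} ∧ dx_{(b)} ∧ dx_{(c)} with (a < b < c) sorted:
  d(-2*w*y + w*z + 2*x*z) includes (∂/∂y)(-2*w*y + w*z + 2*x*z) dy = (-2*w) dy, which multiplied by dx ∧ dz gives (2*w) dx ∧ dy ∧ dz
  d(-2*w*y + w*z + 2*x*z) includes (∂/∂w)(-2*w*y + w*z + 2*x*z) dw = (-2*y + z) dw, which multiplied by dx ∧ dz gives (-2*y + z) dx ∧ dz ∧ dw
  d(-2*w*y + x^2 - y*z) includes (∂/∂x)(-2*w*y + x^2 - y*z) dx = (2*x) dx, which multiplied by dy ∧ dw gives (2*x) dx ∧ dy ∧ dw
  d(-2*w*y + x^2 - y*z) includes (∂/∂z)(-2*w*y + x^2 - y*z) dz = (-y) dz, which multiplied by dy ∧ dw gives (y) dy ∧ dz ∧ dw
Collecting like 3-forms: d(omega) = (2*w) dx ∧ dy ∧ dz + (-2*y + z) dx ∧ dz ∧ dw + (2*x) dx ∧ dy ∧ dw + (y) dy ∧ dz ∧ dw.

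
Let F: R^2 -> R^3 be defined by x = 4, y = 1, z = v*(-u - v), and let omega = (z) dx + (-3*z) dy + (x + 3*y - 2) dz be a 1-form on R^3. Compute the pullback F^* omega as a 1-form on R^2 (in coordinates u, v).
F^* omega = (-5*v) du + (-5*u - 10*v) dv

Using F^*(f dg) = (f ∘ F) d(g ∘ F), substitute each coordinate x_i by F_i(u, v) in f_i, and replace dx_i by d F_i = (∂F_i/∂u) du + (∂F_i/∂v) dv.
  For the x component: f_1(F) = v*(-u - v); d F_1 = (0) du + (0) dv
  For the y component: f_2(F) = 3*v*(u + v); d F_2 = (0) du + (0) dv
  For the z component: f_3(F) = 5; d F_3 = (-v) du + (-u - 2*v) dv
Combining and collecting du, dv coefficients:
  coeff of du: -5*v
  coeff of dv: -5*u - 10*v
F^* omega = (-5*v) du + (-5*u - 10*v) dv.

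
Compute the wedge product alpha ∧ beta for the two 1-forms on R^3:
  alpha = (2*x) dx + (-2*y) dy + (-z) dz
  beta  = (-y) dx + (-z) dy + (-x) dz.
alpha ∧ beta = (-2*x*z - 2*y^2) dx ∧ dy + (-2*x^2 - y*z) dx ∧ dz + (2*x*y - z^2) dy ∧ dz

Distribute the wedge, using dx_i ∧ dx_j = -dx_j ∧ dx_i and dx_i ∧ dx_i = 0. For each pair (i, j) with i < j, the coefficient of dx_i ∧ dx_j in alpha ∧ beta is (alpha_i * beta_j - alpha_j * beta_i). Collecting: alpha ∧ beta = (-2*x*z - 2*y^2) dx ∧ dy + (-2*x^2 - y*z) dx ∧ dz + (2*x*y - z^2) dy ∧ dz.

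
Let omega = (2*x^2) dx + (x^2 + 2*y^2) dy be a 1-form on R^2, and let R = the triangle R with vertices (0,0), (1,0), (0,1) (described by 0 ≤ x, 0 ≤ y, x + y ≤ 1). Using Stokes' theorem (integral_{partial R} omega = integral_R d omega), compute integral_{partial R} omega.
integral_(partial R) omega = 1/3

Stokes: integral_partial_R omega = integral_R d omega with d omega = (∂Q/∂x - ∂P/∂y) dx ∧ dy.
  ∂Q/∂x = 2*x
  ∂P/∂y = 0
  integrand = ∂Q/∂x - ∂P/∂y = 2*x.
Integrating over R: integral_0^1 integral_0^{1-x} (2*x) dy dx = 1/3.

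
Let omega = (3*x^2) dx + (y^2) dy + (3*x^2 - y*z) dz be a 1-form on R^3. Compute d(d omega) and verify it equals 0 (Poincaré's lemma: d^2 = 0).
d(d omega) = 0

Step 1: d omega = sum_{i<j} (∂f_j/∂x_i - ∂f_i/∂x_j) dx_i ∧ dx_j:
  coeff of dx ∧ dy: 0
  coeff of dx ∧ dz: 6*x
  coeff of dy ∧ dz: -z
Step 2: Apply d again to each 2-form coefficient. The only possible 3-form in R^3 is dx ∧ dy ∧ dz, with coefficient
  ∂(coeff of dy∧dz)/∂x - ∂(coeff of dx∧dz)/∂y + ∂(coeff of dx∧dy)/∂z
  = ∂/∂x (-z) - ∂/∂y (6*x) + ∂/∂z (0).
Each of these terms simplifies to sums of mixed partials that cancel in pairs. The result is 0 (by equality of mixed partials for smooth functions — Schwarz / Clairaut).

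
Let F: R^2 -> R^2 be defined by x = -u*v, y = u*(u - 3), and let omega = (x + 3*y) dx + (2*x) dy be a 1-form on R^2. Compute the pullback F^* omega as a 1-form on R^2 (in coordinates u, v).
F^* omega = (u*v*(-7*u + v + 15)) du + (u^2*(-3*u + v + 9)) dv

Using F^*(f dg) = (f ∘ F) d(g ∘ F), substitute each coordinate x_i by F_i(u, v) in f_i, and replace dx_i by d F_i = (∂F_i/∂u) du + (∂F_i/∂v) dv.
  For the x component: f_1(F) = u*(3*u - v - 9); d F_1 = (-v) du + (-u) dv
  For the y component: f_2(F) = -2*u*v; d F_2 = (2*u - 3) du + (0) dv
Combining and collecting du, dv coefficients:
  coeff of du: u*v*(-7*u + v + 15)
  coeff of dv: u^2*(-3*u + v + 9)
F^* omega = (u*v*(-7*u + v + 15)) du + (u^2*(-3*u + v + 9)) dv.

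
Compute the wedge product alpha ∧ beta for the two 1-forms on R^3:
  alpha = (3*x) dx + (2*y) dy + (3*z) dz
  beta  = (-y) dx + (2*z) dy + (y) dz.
alpha ∧ beta = (6*x*z + 2*y^2) dx ∧ dy + (3*y*(x + z)) dx ∧ dz + (2*y^2 - 6*z^2) dy ∧ dz

Distribute the wedge, using dx_i ∧ dx_j = -dx_j ∧ dx_i and dx_i ∧ dx_i = 0. For each pair (i, j) with i < j, the coefficient of dx_i ∧ dx_j in alpha ∧ beta is (alpha_i * beta_j - alpha_j * beta_i). Collecting: alpha ∧ beta = (6*x*z + 2*y^2) dx ∧ dy + (3*y*(x + z)) dx ∧ dz + (2*y^2 - 6*z^2) dy ∧ dz.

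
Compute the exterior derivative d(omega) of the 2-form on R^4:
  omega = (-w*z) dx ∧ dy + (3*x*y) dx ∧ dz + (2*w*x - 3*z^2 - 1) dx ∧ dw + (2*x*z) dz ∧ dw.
d(omega) = (-w - 3*x) dx ∧ dy ∧ dz + (-z) dx ∧ dy ∧ dw + (8*z) dx ∧ dz ∧ dw

For a 2-form omega = sum_{i<j} g_{ij} dx_i ∧ dx_j, the exterior derivative is
  d(omega) = sum_{i<j} d(g_{ij}) ∧ dx_i ∧ dx_j = sum_{i<j, k} (∂g_{ij}/∂x_k) dx_k ∧ dx_i ∧ dx_j.
Expand each term, using dx_k ∧ dx_i ∧ dx_j = sgn(permutation) dx_{(a)} ∧ dx_{(b)} ∧ dx_{(c)} with (a < b < c) sorted:
  d(-w*z) includes (∂/∂z)(-w*z) dz = (-w) dz, which multiplied by dx ∧ dy gives (-w) dx ∧ dy ∧ dz
  d(-w*z) includes (∂/∂w)(-w*z) dw = (-z) dw, which multiplied by dx ∧ dy gives (-z) dx ∧ dy ∧ dw
  d(3*x*y) includes (∂/∂y)(3*x*y) dy = (3*x) dy, which multiplied by dx ∧ dz gives (-3*x) dx ∧ dy ∧ dz
  d(2*w*x - 3*z^2 - 1) includes (∂/∂z)(2*w*x - 3*z^2 - 1) dz = (-6*z) dz, which multiplied by dx ∧ dw gives (6*z) dx ∧ dz ∧ dw
  d(2*x*z) includes (∂/∂x)(2*x*z) dx = (2*z) dx, which multiplied by dz ∧ dw gives (2*z) dx ∧ dz ∧ dw
Collecting like 3-forms: d(omega) = (-w - 3*x) dx ∧ dy ∧ dz + (-z) dx ∧ dy ∧ dw + (8*z) dx ∧ dz ∧ dw.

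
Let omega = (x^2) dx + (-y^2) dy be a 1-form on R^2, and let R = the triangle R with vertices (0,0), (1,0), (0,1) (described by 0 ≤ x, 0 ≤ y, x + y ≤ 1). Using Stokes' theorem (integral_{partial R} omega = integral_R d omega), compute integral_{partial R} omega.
integral_(partial R) omega = 0

Stokes: integral_partial_R omega = integral_R d omega with d omega = (∂Q/∂x - ∂P/∂y) dx ∧ dy.
  ∂Q/∂x = 0
  ∂P/∂y = 0
  integrand = ∂Q/∂x - ∂P/∂y = 0.
Integrating over R: integral_0^1 integral_0^{1-x} (0) dy dx = 0.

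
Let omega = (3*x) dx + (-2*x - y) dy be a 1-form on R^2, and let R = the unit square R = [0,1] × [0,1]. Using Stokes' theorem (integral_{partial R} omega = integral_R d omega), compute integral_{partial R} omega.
integral_(partial R) omega = -2

Stokes: integral_partial_R omega = integral_R d omega with d omega = (∂Q/∂x - ∂P/∂y) dx ∧ dy.
  ∂Q/∂x = -2
  ∂P/∂y = 0
  integrand = ∂Q/∂x - ∂P/∂y = -2.
Integrating over R: integral_0^1 integral_0^1 (-2) dx dy = -2.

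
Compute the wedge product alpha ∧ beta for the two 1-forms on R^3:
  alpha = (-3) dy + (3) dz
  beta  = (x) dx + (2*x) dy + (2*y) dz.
alpha ∧ beta = (3*x) dx ∧ dy + (-6*x - 6*y) dy ∧ dz + (-3*x) dx ∧ dz

Distribute the wedge, using dx_i ∧ dx_j = -dx_j ∧ dx_i and dx_i ∧ dx_i = 0. For each pair (i, j) with i < j, the coefficient of dx_i ∧ dx_j in alpha ∧ beta is (alpha_i * beta_j - alpha_j * beta_i). Collecting: alpha ∧ beta = (3*x) dx ∧ dy + (-6*x - 6*y) dy ∧ dz + (-3*x) dx ∧ dz.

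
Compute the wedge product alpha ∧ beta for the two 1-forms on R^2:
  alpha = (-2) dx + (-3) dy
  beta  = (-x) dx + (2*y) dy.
alpha ∧ beta = (-3*x - 4*y) dx ∧ dy

Distribute the wedge, using dx_i ∧ dx_j = -dx_j ∧ dx_i and dx_i ∧ dx_i = 0. For each pair (i, j) with i < j, the coefficient of dx_i ∧ dx_j in alpha ∧ beta is (alpha_i * beta_j - alpha_j * beta_i). Collecting: alpha ∧ beta = (-3*x - 4*y) dx ∧ dy.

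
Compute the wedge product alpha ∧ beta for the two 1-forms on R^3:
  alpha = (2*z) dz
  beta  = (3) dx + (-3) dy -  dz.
alpha ∧ beta = (-6*z) dx ∧ dz + (6*z) dy ∧ dz

Distribute the wedge, using dx_i ∧ dx_j = -dx_j ∧ dx_i and dx_i ∧ dx_i = 0. For each pair (i, j) with i < j, the coefficient of dx_i ∧ dx_j in alpha ∧ beta is (alpha_i * beta_j - alpha_j * beta_i). Collecting: alpha ∧ beta = (-6*z) dx ∧ dz + (6*z) dy ∧ dz.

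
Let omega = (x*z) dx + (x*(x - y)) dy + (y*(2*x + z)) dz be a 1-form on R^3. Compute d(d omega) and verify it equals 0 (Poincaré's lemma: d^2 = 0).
d(d omega) = 0

Step 1: d omega = sum_{i<j} (∂f_j/∂x_i - ∂f_i/∂x_j) dx_i ∧ dx_j:
  coeff of dx ∧ dy: 2*x - y
  coeff of dx ∧ dz: -x + 2*y
  coeff of dy ∧ dz: 2*x + z
Step 2: Apply d again to each 2-form coefficient. The only possible 3-form in R^3 is dx ∧ dy ∧ dz, with coefficient
  ∂(coeff of dy∧dz)/∂x - ∂(coeff of dx∧dz)/∂y + ∂(coeff of dx∧dy)/∂z
  = ∂/∂x (2*x + z) - ∂/∂y (-x + 2*y) + ∂/∂z (2*x - y).
Each of these terms simplifies to sums of mixed partials that cancel in pairs. The result is 0 (by equality of mixed partials for smooth functions — Schwarz / Clairaut).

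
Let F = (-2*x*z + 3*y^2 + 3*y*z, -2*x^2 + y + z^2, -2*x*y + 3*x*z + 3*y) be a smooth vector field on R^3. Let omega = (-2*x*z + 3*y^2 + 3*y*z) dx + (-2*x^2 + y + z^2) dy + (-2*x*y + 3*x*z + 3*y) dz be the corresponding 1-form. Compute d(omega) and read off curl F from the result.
d(omega) = (-2*x - 2*z + 3) dy ∧ dz + (-2*x + 5*y - 3*z) dz ∧ dx + (-4*x - 6*y - 3*z) dx ∧ dy; curl F = (-2*x - 2*z + 3, -2*x + 5*y - 3*z, -4*x - 6*y - 3*z)

d omega = sum_{i<j} (∂f_j/∂x_i - ∂f_i/∂x_j) dx_i ∧ dx_j. Under the identification (dy ∧ dz, dz ∧ dx, dx ∧ dy) ↔ (e_x, e_y, e_z), the coefficients are exactly the components of curl F. Compute:
  ∂R/∂y - ∂Q/∂z = (3 - 2*x) - (2*z) = -2*x - 2*z + 3
  ∂P/∂z - ∂R/∂x = (-2*x + 3*y) - (-2*y + 3*z) = -2*x + 5*y - 3*z
  ∂Q/∂x - ∂P/∂y = (-4*x) - (6*y + 3*z) = -4*x - 6*y - 3*z.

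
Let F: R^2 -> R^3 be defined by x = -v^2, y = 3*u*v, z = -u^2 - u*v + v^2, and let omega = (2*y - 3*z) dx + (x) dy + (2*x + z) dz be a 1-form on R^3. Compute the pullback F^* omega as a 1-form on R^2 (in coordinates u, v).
F^* omega = (2*u^3 + 3*u^2*v + 3*u*v^2 - 2*v^3) du + (u^3 - 7*u^2*v - 22*u*v^2 + 4*v^3) dv

Using F^*(f dg) = (f ∘ F) d(g ∘ F), substitute each coordinate x_i by F_i(u, v) in f_i, and replace dx_i by d F_i = (∂F_i/∂u) du + (∂F_i/∂v) dv.
  For the x component: f_1(F) = 3*u^2 + 9*u*v - 3*v^2; d F_1 = (0) du + (-2*v) dv
  For the y component: f_2(F) = -v^2; d F_2 = (3*v) du + (3*u) dv
  For the z component: f_3(F) = -u^2 - u*v - v^2; d F_3 = (-2*u - v) du + (-u + 2*v) dv
Combining and collecting du, dv coefficients:
  coeff of du: 2*u^3 + 3*u^2*v + 3*u*v^2 - 2*v^3
  coeff of dv: u^3 - 7*u^2*v - 22*u*v^2 + 4*v^3
F^* omega = (2*u^3 + 3*u^2*v + 3*u*v^2 - 2*v^3) du + (u^3 - 7*u^2*v - 22*u*v^2 + 4*v^3) dv.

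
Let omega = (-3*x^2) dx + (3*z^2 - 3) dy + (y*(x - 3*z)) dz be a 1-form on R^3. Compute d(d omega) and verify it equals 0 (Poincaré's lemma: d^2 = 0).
d(d omega) = 0

Step 1: d omega = sum_{i<j} (∂f_j/∂x_i - ∂f_i/∂x_j) dx_i ∧ dx_j:
  coeff of dx ∧ dy: 0
  coeff of dx ∧ dz: y
  coeff of dy ∧ dz: x - 9*z
Step 2: Apply d again to each 2-form coefficient. The only possible 3-form in R^3 is dx ∧ dy ∧ dz, with coefficient
  ∂(coeff of dy∧dz)/∂x - ∂(coeff of dx∧dz)/∂y + ∂(coeff of dx∧dy)/∂z
  = ∂/∂x (x - 9*z) - ∂/∂y (y) + ∂/∂z (0).
Each of these terms simplifies to sums of mixed partials that cancel in pairs. The result is 0 (by equality of mixed partials for smooth functions — Schwarz / Clairaut).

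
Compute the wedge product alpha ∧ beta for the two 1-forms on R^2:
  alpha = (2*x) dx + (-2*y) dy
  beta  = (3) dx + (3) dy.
alpha ∧ beta = (6*x + 6*y) dx ∧ dy

Distribute the wedge, using dx_i ∧ dx_j = -dx_j ∧ dx_i and dx_i ∧ dx_i = 0. For each pair (i, j) with i < j, the coefficient of dx_i ∧ dx_j in alpha ∧ beta is (alpha_i * beta_j - alpha_j * beta_i). Collecting: alpha ∧ beta = (6*x + 6*y) dx ∧ dy.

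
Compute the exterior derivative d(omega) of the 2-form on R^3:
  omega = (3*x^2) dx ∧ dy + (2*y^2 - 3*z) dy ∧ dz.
d(omega) = 0

For a 2-form omega = sum_{i<j} g_{ij} dx_i ∧ dx_j, the exterior derivative is
  d(omega) = sum_{i<j} d(g_{ij}) ∧ dx_i ∧ dx_j = sum_{i<j, k} (∂g_{ij}/∂x_k) dx_k ∧ dx_i ∧ dx_j.
Expand each term, using dx_k ∧ dx_i ∧ dx_j = sgn(permutation) dx_{(a)} ∧ dx_{(b)} ∧ dx_{(c)} with (a < b < c) sorted:

Collecting like 3-forms: d(omega) = 0.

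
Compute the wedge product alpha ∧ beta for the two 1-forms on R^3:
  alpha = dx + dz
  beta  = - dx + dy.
alpha ∧ beta = (1) dx ∧ dy + (1) dx ∧ dz + (-1) dy ∧ dz

Distribute the wedge, using dx_i ∧ dx_j = -dx_j ∧ dx_i and dx_i ∧ dx_i = 0. For each pair (i, j) with i < j, the coefficient of dx_i ∧ dx_j in alpha ∧ beta is (alpha_i * beta_j - alpha_j * beta_i). Collecting: alpha ∧ beta = (1) dx ∧ dy + (1) dx ∧ dz + (-1) dy ∧ dz.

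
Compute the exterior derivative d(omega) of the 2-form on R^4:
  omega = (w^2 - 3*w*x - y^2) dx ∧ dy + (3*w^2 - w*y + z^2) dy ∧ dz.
d(omega) = (2*w - 3*x) dx ∧ dy ∧ dw + (6*w - y) dy ∧ dz ∧ dw

For a 2-form omega = sum_{i<j} g_{ij} dx_i ∧ dx_j, the exterior derivative is
  d(omega) = sum_{i<j} d(g_{ij}) ∧ dx_i ∧ dx_j = sum_{i<j, k} (∂g_{ij}/∂x_k) dx_k ∧ dx_i ∧ dx_j.
Expand each term, using dx_k ∧ dx_i ∧ dx_j = sgn(permutation) dx_{(a)} ∧ dx_{(b)} ∧ dx_{(c)} with (a < b < c) sorted:
  d(w^2 - 3*w*x - y^2) includes (∂/∂w)(w^2 - 3*w*x - y^2) dw = (2*w - 3*x) dw, which multiplied by dx ∧ dy gives (2*w - 3*x) dx ∧ dy ∧ dw
  d(3*w^2 - w*y + z^2) includes (∂/∂w)(3*w^2 - w*y + z^2) dw = (6*w - y) dw, which multiplied by dy ∧ dz gives (6*w - y) dy ∧ dz ∧ dw
Collecting like 3-forms: d(omega) = (2*w - 3*x) dx ∧ dy ∧ dw + (6*w - y) dy ∧ dz ∧ dw.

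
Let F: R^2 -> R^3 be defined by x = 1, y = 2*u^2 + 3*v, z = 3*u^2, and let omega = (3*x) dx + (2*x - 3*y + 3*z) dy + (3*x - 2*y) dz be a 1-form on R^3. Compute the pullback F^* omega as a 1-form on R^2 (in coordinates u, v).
F^* omega = (2*u*(-6*u^2 - 36*v + 13)) du + (9*u^2 - 27*v + 6) dv

Using F^*(f dg) = (f ∘ F) d(g ∘ F), substitute each coordinate x_i by F_i(u, v) in f_i, and replace dx_i by d F_i = (∂F_i/∂u) du + (∂F_i/∂v) dv.
  For the x component: f_1(F) = 3; d F_1 = (0) du + (0) dv
  For the y component: f_2(F) = 3*u^2 - 9*v + 2; d F_2 = (4*u) du + (3) dv
  For the z component: f_3(F) = -4*u^2 - 6*v + 3; d F_3 = (6*u) du + (0) dv
Combining and collecting du, dv coefficients:
  coeff of du: 2*u*(-6*u^2 - 36*v + 13)
  coeff of dv: 9*u^2 - 27*v + 6
F^* omega = (2*u*(-6*u^2 - 36*v + 13)) du + (9*u^2 - 27*v + 6) dv.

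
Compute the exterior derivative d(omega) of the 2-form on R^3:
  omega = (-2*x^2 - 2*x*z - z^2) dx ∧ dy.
d(omega) = (-2*x - 2*z) dx ∧ dy ∧ dz

For a 2-form omega = sum_{i<j} g_{ij} dx_i ∧ dx_j, the exterior derivative is
  d(omega) = sum_{i<j} d(g_{ij}) ∧ dx_i ∧ dx_j = sum_{i<j, k} (∂g_{ij}/∂x_k) dx_k ∧ dx_i ∧ dx_j.
Expand each term, using dx_k ∧ dx_i ∧ dx_j = sgn(permutation) dx_{(a)} ∧ dx_{(b)} ∧ dx_{(c)} with (a < b < c) sorted:
  d(-2*x^2 - 2*x*z - z^2) includes (∂/∂z)(-2*x^2 - 2*x*z - z^2) dz = (-2*x - 2*z) dz, which multiplied by dx ∧ dy gives (-2*x - 2*z) dx ∧ dy ∧ dz
Collecting like 3-forms: d(omega) = (-2*x - 2*z) dx ∧ dy ∧ dz.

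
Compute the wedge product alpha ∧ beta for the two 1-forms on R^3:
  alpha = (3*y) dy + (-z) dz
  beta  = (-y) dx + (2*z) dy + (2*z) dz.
alpha ∧ beta = (3*y^2) dx ∧ dy + (2*z*(3*y + z)) dy ∧ dz + (-y*z) dx ∧ dz

Distribute the wedge, using dx_i ∧ dx_j = -dx_j ∧ dx_i and dx_i ∧ dx_i = 0. For each pair (i, j) with i < j, the coefficient of dx_i ∧ dx_j in alpha ∧ beta is (alpha_i * beta_j - alpha_j * beta_i). Collecting: alpha ∧ beta = (3*y^2) dx ∧ dy + (2*z*(3*y + z)) dy ∧ dz + (-y*z) dx ∧ dz.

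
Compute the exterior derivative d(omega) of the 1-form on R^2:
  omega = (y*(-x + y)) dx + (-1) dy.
d(omega) = (x - 2*y) dx ∧ dy

For a 1-form omega = sum_i f_i dx_i, the exterior derivative is
  d(omega) = sum_{i < j} (∂f_j/∂x_i - ∂f_i/∂x_j) dx_i ∧ dx_j.
  coefficient of dx ∧ dy: ∂f_2/∂x - ∂f_1/∂y = ∂(-1)/∂x - ∂(y*(-x + y))/∂y = x - 2*y
Assembling: d(omega) = (x - 2*y) dx ∧ dy.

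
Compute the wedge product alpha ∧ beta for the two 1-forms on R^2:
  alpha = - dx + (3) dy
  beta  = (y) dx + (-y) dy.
alpha ∧ beta = (-2*y) dx ∧ dy

Distribute the wedge, using dx_i ∧ dx_j = -dx_j ∧ dx_i and dx_i ∧ dx_i = 0. For each pair (i, j) with i < j, the coefficient of dx_i ∧ dx_j in alpha ∧ beta is (alpha_i * beta_j - alpha_j * beta_i). Collecting: alpha ∧ beta = (-2*y) dx ∧ dy.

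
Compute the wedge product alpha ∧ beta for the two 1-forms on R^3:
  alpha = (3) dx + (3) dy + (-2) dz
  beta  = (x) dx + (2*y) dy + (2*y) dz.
alpha ∧ beta = (-3*x + 6*y) dx ∧ dy + (2*x + 6*y) dx ∧ dz + (10*y) dy ∧ dz

Distribute the wedge, using dx_i ∧ dx_j = -dx_j ∧ dx_i and dx_i ∧ dx_i = 0. For each pair (i, j) with i < j, the coefficient of dx_i ∧ dx_j in alpha ∧ beta is (alpha_i * beta_j - alpha_j * beta_i). Collecting: alpha ∧ beta = (-3*x + 6*y) dx ∧ dy + (2*x + 6*y) dx ∧ dz + (10*y) dy ∧ dz.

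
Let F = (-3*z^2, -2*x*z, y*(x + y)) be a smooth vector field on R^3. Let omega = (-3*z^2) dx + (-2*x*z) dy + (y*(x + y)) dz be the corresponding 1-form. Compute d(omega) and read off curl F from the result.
d(omega) = (3*x + 2*y) dy ∧ dz + (-y - 6*z) dz ∧ dx + (-2*z) dx ∧ dy; curl F = (3*x + 2*y, -y - 6*z, -2*z)

d omega = sum_{i<j} (∂f_j/∂x_i - ∂f_i/∂x_j) dx_i ∧ dx_j. Under the identification (dy ∧ dz, dz ∧ dx, dx ∧ dy) ↔ (e_x, e_y, e_z), the coefficients are exactly the components of curl F. Compute:
  ∂R/∂y - ∂Q/∂z = (x + 2*y) - (-2*x) = 3*x + 2*y
  ∂P/∂z - ∂R/∂x = (-6*z) - (y) = -y - 6*z
  ∂Q/∂x - ∂P/∂y = (-2*z) - (0) = -2*z.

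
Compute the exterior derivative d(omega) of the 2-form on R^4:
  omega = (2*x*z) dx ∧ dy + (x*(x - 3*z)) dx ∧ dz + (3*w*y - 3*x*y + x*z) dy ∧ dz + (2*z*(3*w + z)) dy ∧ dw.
d(omega) = (2*x - 3*y + z) dx ∧ dy ∧ dz + (-6*w + 3*y - 4*z) dy ∧ dz ∧ dw

For a 2-form omega = sum_{i<j} g_{ij} dx_i ∧ dx_j, the exterior derivative is
  d(omega) = sum_{i<j} d(g_{ij}) ∧ dx_i ∧ dx_j = sum_{i<j, k} (∂g_{ij}/∂x_k) dx_k ∧ dx_i ∧ dx_j.
Expand each term, using dx_k ∧ dx_i ∧ dx_j = sgn(permutation) dx_{(a)} ∧ dx_{(b)} ∧ dx_{(c)} with (a < b < c) sorted:
  d(2*x*z) includes (∂/∂z)(2*x*z) dz = (2*x) dz, which multiplied by dx ∧ dy gives (2*x) dx ∧ dy ∧ dz
  d(3*w*y - 3*x*y + x*z) includes (∂/∂x)(3*w*y - 3*x*y + x*z) dx = (-3*y + z) dx, which multiplied by dy ∧ dz gives (-3*y + z) dx ∧ dy ∧ dz
  d(3*w*y - 3*x*y + x*z) includes (∂/∂w)(3*w*y - 3*x*y + x*z) dw = (3*y) dw, which multiplied by dy ∧ dz gives (3*y) dy ∧ dz ∧ dw
  d(2*z*(3*w + z)) includes (∂/∂z)(2*z*(3*w + z)) dz = (6*w + 4*z) dz, which multiplied by dy ∧ dw gives (-6*w - 4*z) dy ∧ dz ∧ dw
Collecting like 3-forms: d(omega) = (2*x - 3*y + z) dx ∧ dy ∧ dz + (-6*w + 3*y - 4*z) dy ∧ dz ∧ dw.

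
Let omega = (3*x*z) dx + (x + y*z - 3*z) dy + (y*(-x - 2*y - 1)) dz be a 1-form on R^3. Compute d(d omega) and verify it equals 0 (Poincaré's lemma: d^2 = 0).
d(d omega) = 0

Step 1: d omega = sum_{i<j} (∂f_j/∂x_i - ∂f_i/∂x_j) dx_i ∧ dx_j:
  coeff of dx ∧ dy: 1
  coeff of dx ∧ dz: -3*x - y
  coeff of dy ∧ dz: -x - 5*y + 2
Step 2: Apply d again to each 2-form coefficient. The only possible 3-form in R^3 is dx ∧ dy ∧ dz, with coefficient
  ∂(coeff of dy∧dz)/∂x - ∂(coeff of dx∧dz)/∂y + ∂(coeff of dx∧dy)/∂z
  = ∂/∂x (-x - 5*y + 2) - ∂/∂y (-3*x - y) + ∂/∂z (1).
Each of these terms simplifies to sums of mixed partials that cancel in pairs. The result is 0 (by equality of mixed partials for smooth functions — Schwarz / Clairaut).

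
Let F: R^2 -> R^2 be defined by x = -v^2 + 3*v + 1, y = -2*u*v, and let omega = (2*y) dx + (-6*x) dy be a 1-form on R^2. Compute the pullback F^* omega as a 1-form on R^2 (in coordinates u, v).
F^* omega = (12*v*(-v^2 + 3*v + 1)) du + (4*u*(-v^2 + 6*v + 3)) dv

Using F^*(f dg) = (f ∘ F) d(g ∘ F), substitute each coordinate x_i by F_i(u, v) in f_i, and replace dx_i by d F_i = (∂F_i/∂u) du + (∂F_i/∂v) dv.
  For the x component: f_1(F) = -4*u*v; d F_1 = (0) du + (3 - 2*v) dv
  For the y component: f_2(F) = 6*v^2 - 18*v - 6; d F_2 = (-2*v) du + (-2*u) dv
Combining and collecting du, dv coefficients:
  coeff of du: 12*v*(-v^2 + 3*v + 1)
  coeff of dv: 4*u*(-v^2 + 6*v + 3)
F^* omega = (12*v*(-v^2 + 3*v + 1)) du + (4*u*(-v^2 + 6*v + 3)) dv.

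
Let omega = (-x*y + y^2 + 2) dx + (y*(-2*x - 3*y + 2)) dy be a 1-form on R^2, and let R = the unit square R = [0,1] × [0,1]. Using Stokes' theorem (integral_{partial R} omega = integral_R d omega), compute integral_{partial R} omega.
integral_(partial R) omega = -3/2

Stokes: integral_partial_R omega = integral_R d omega with d omega = (∂Q/∂x - ∂P/∂y) dx ∧ dy.
  ∂Q/∂x = -2*y
  ∂P/∂y = -x + 2*y
  integrand = ∂Q/∂x - ∂P/∂y = x - 4*y.
Integrating over R: integral_0^1 integral_0^1 (x - 4*y) dx dy = -3/2.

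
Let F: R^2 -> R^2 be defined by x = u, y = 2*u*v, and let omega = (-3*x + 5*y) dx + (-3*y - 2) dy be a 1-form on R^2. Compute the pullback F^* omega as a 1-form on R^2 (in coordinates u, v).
F^* omega = (-12*u*v^2 + 10*u*v - 3*u - 4*v) du + (4*u*(-3*u*v - 1)) dv

Using F^*(f dg) = (f ∘ F) d(g ∘ F), substitute each coordinate x_i by F_i(u, v) in f_i, and replace dx_i by d F_i = (∂F_i/∂u) du + (∂F_i/∂v) dv.
  For the x component: f_1(F) = u*(10*v - 3); d F_1 = (1) du + (0) dv
  For the y component: f_2(F) = -6*u*v - 2; d F_2 = (2*v) du + (2*u) dv
Combining and collecting du, dv coefficients:
  coeff of du: -12*u*v^2 + 10*u*v - 3*u - 4*v
  coeff of dv: 4*u*(-3*u*v - 1)
F^* omega = (-12*u*v^2 + 10*u*v - 3*u - 4*v) du + (4*u*(-3*u*v - 1)) dv.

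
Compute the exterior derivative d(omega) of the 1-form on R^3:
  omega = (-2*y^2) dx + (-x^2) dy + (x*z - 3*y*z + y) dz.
d(omega) = (-2*x + 4*y) dx ∧ dy + (z) dx ∧ dz + (1 - 3*z) dy ∧ dz

For a 1-form omega = sum_i f_i dx_i, the exterior derivative is
  d(omega) = sum_{i < j} (∂f_j/∂x_i - ∂f_i/∂x_j) dx_i ∧ dx_j.
  coefficient of dx ∧ dy: ∂f_2/∂x - ∂f_1/∂y = ∂(-x^2)/∂x - ∂(-2*y^2)/∂y = -2*x + 4*y
  coefficient of dx ∧ dz: ∂f_3/∂x - ∂f_1/∂z = ∂(x*z - 3*y*z + y)/∂x - ∂(-2*y^2)/∂z = z
  coefficient of dy ∧ dz: ∂f_3/∂y - ∂f_2/∂z = ∂(x*z - 3*y*z + y)/∂y - ∂(-x^2)/∂z = 1 - 3*z
Assembling: d(omega) = (-2*x + 4*y) dx ∧ dy + (z) dx ∧ dz + (1 - 3*z) dy ∧ dz.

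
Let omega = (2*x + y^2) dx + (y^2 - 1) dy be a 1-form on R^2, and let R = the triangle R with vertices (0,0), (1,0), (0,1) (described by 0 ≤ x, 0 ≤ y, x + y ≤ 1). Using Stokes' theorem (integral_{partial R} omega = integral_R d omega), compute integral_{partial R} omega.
integral_(partial R) omega = -1/3

Stokes: integral_partial_R omega = integral_R d omega with d omega = (∂Q/∂x - ∂P/∂y) dx ∧ dy.
  ∂Q/∂x = 0
  ∂P/∂y = 2*y
  integrand = ∂Q/∂x - ∂P/∂y = -2*y.
Integrating over R: integral_0^1 integral_0^{1-x} (-2*y) dy dx = -1/3.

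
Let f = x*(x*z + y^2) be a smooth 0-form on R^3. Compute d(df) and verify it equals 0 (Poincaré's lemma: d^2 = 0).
d(df) = 0

Step 1: df = sum_i (∂f/∂x_i) dx_i = (2*x*z + y^2) dx + (2*x*y) dy + (x^2) dz.
Step 2: Apply d again. Using the 1-form formula, the coefficient of dx ∧ dy in d(df) is ∂^2 f/∂x ∂y - ∂^2 f/∂y ∂x = (2*y) - (2*y) = 0 (equality of mixed partials for smooth f).
Similarly for dx ∧ dz and dy ∧ dz — all coefficients vanish. So d(df) = 0.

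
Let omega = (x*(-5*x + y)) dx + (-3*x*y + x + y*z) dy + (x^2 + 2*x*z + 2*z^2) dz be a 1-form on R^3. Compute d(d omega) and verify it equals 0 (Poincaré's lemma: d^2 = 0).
d(d omega) = 0

Step 1: d omega = sum_{i<j} (∂f_j/∂x_i - ∂f_i/∂x_j) dx_i ∧ dx_j:
  coeff of dx ∧ dy: -x - 3*y + 1
  coeff of dx ∧ dz: 2*x + 2*z
  coeff of dy ∧ dz: -y
Step 2: Apply d again to each 2-form coefficient. The only possible 3-form in R^3 is dx ∧ dy ∧ dz, with coefficient
  ∂(coeff of dy∧dz)/∂x - ∂(coeff of dx∧dz)/∂y + ∂(coeff of dx∧dy)/∂z
  = ∂/∂x (-y) - ∂/∂y (2*x + 2*z) + ∂/∂z (-x - 3*y + 1).
Each of these terms simplifies to sums of mixed partials that cancel in pairs. The result is 0 (by equality of mixed partials for smooth functions — Schwarz / Clairaut).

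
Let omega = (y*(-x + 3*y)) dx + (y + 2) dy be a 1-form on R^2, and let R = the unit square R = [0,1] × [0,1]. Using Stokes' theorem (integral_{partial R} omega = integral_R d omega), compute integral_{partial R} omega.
integral_(partial R) omega = -5/2

Stokes: integral_partial_R omega = integral_R d omega with d omega = (∂Q/∂x - ∂P/∂y) dx ∧ dy.
  ∂Q/∂x = 0
  ∂P/∂y = -x + 6*y
  integrand = ∂Q/∂x - ∂P/∂y = x - 6*y.
Integrating over R: integral_0^1 integral_0^1 (x - 6*y) dx dy = -5/2.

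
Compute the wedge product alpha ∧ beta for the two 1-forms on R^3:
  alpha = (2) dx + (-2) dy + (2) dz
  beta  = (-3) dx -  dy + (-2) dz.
alpha ∧ beta = (-8) dx ∧ dy + (2) dx ∧ dz + (6) dy ∧ dz

Distribute the wedge, using dx_i ∧ dx_j = -dx_j ∧ dx_i and dx_i ∧ dx_i = 0. For each pair (i, j) with i < j, the coefficient of dx_i ∧ dx_j in alpha ∧ beta is (alpha_i * beta_j - alpha_j * beta_i). Collecting: alpha ∧ beta = (-8) dx ∧ dy + (2) dx ∧ dz + (6) dy ∧ dz.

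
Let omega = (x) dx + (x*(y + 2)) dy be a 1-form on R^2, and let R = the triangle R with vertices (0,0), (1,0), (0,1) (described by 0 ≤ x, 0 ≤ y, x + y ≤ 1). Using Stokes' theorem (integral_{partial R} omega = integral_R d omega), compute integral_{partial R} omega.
integral_(partial R) omega = 7/6

Stokes: integral_partial_R omega = integral_R d omega with d omega = (∂Q/∂x - ∂P/∂y) dx ∧ dy.
  ∂Q/∂x = y + 2
  ∂P/∂y = 0
  integrand = ∂Q/∂x - ∂P/∂y = y + 2.
Integrating over R: integral_0^1 integral_0^{1-x} (y + 2) dy dx = 7/6.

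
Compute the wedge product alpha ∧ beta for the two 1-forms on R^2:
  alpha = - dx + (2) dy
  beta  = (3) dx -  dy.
alpha ∧ beta = (-5) dx ∧ dy

Distribute the wedge, using dx_i ∧ dx_j = -dx_j ∧ dx_i and dx_i ∧ dx_i = 0. For each pair (i, j) with i < j, the coefficient of dx_i ∧ dx_j in alpha ∧ beta is (alpha_i * beta_j - alpha_j * beta_i). Collecting: alpha ∧ beta = (-5) dx ∧ dy.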